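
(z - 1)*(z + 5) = z^2 + 4*z - 5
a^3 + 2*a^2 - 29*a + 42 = (a - 3)*(a - 2)*(a + 7)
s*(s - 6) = s^2 - 6*s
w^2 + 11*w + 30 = (w + 5)*(w + 6)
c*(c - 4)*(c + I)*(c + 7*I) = c^4 - 4*c^3 + 8*I*c^3 - 7*c^2 - 32*I*c^2 + 28*c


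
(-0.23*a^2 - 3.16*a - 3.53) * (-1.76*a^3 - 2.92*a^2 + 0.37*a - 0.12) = 0.4048*a^5 + 6.2332*a^4 + 15.3549*a^3 + 9.166*a^2 - 0.9269*a + 0.4236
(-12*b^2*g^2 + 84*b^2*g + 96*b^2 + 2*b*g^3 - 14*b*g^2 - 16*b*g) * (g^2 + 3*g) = -12*b^2*g^4 + 48*b^2*g^3 + 348*b^2*g^2 + 288*b^2*g + 2*b*g^5 - 8*b*g^4 - 58*b*g^3 - 48*b*g^2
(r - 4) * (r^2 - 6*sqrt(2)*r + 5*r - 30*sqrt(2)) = r^3 - 6*sqrt(2)*r^2 + r^2 - 20*r - 6*sqrt(2)*r + 120*sqrt(2)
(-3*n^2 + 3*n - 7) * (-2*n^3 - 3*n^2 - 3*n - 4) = 6*n^5 + 3*n^4 + 14*n^3 + 24*n^2 + 9*n + 28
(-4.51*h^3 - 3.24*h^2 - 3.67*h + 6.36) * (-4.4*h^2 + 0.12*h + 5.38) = 19.844*h^5 + 13.7148*h^4 - 8.5046*h^3 - 45.8556*h^2 - 18.9814*h + 34.2168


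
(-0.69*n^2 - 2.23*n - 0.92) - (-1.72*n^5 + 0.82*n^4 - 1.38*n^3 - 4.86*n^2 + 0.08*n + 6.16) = 1.72*n^5 - 0.82*n^4 + 1.38*n^3 + 4.17*n^2 - 2.31*n - 7.08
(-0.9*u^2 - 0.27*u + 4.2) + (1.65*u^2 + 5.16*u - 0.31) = 0.75*u^2 + 4.89*u + 3.89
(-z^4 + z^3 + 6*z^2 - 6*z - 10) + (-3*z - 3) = -z^4 + z^3 + 6*z^2 - 9*z - 13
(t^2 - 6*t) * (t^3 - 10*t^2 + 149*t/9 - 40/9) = t^5 - 16*t^4 + 689*t^3/9 - 934*t^2/9 + 80*t/3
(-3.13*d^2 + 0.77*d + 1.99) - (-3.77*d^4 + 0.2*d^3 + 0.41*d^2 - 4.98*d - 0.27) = 3.77*d^4 - 0.2*d^3 - 3.54*d^2 + 5.75*d + 2.26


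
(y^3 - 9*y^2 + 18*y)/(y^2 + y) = (y^2 - 9*y + 18)/(y + 1)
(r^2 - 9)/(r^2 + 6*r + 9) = (r - 3)/(r + 3)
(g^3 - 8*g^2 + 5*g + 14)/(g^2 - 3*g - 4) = (g^2 - 9*g + 14)/(g - 4)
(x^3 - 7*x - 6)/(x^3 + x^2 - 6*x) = (x^3 - 7*x - 6)/(x*(x^2 + x - 6))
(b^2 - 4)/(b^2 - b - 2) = (b + 2)/(b + 1)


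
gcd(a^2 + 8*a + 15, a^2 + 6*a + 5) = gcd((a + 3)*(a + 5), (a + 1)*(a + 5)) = a + 5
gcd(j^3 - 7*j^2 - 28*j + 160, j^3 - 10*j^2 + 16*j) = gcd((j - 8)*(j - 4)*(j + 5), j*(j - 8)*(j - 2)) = j - 8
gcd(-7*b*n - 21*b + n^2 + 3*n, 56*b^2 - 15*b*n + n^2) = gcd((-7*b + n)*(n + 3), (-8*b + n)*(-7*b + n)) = 7*b - n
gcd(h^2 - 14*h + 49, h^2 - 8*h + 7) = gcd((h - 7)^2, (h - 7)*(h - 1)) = h - 7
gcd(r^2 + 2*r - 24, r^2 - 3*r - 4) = r - 4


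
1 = 1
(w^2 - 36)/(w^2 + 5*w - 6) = (w - 6)/(w - 1)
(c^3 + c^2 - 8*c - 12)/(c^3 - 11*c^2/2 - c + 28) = 2*(c^2 - c - 6)/(2*c^2 - 15*c + 28)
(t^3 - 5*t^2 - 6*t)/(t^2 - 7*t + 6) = t*(t + 1)/(t - 1)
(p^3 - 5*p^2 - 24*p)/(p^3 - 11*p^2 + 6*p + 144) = p/(p - 6)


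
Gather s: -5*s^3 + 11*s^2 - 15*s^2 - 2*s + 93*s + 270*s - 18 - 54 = -5*s^3 - 4*s^2 + 361*s - 72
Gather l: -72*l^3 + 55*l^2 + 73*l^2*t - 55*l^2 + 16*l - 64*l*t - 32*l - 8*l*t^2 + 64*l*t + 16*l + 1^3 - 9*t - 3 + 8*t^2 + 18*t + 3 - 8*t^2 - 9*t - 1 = -72*l^3 + 73*l^2*t - 8*l*t^2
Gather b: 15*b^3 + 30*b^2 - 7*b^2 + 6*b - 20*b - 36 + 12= 15*b^3 + 23*b^2 - 14*b - 24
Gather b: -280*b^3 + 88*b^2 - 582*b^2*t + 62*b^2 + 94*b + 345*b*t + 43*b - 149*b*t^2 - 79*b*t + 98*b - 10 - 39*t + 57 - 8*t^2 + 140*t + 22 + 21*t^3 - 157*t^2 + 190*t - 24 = -280*b^3 + b^2*(150 - 582*t) + b*(-149*t^2 + 266*t + 235) + 21*t^3 - 165*t^2 + 291*t + 45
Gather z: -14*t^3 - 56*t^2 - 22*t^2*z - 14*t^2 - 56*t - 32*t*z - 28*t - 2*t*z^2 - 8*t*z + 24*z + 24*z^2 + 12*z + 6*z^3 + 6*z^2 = -14*t^3 - 70*t^2 - 84*t + 6*z^3 + z^2*(30 - 2*t) + z*(-22*t^2 - 40*t + 36)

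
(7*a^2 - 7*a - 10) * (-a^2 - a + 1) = -7*a^4 + 24*a^2 + 3*a - 10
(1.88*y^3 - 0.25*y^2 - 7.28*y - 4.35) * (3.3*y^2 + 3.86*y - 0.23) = 6.204*y^5 + 6.4318*y^4 - 25.4214*y^3 - 42.3983*y^2 - 15.1166*y + 1.0005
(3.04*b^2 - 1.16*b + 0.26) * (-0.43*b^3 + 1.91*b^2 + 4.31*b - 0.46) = -1.3072*b^5 + 6.3052*b^4 + 10.775*b^3 - 5.9014*b^2 + 1.6542*b - 0.1196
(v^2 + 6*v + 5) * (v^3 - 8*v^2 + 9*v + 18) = v^5 - 2*v^4 - 34*v^3 + 32*v^2 + 153*v + 90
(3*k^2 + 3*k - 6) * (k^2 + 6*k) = 3*k^4 + 21*k^3 + 12*k^2 - 36*k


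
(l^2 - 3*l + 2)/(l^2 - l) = (l - 2)/l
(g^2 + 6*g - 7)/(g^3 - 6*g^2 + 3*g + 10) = (g^2 + 6*g - 7)/(g^3 - 6*g^2 + 3*g + 10)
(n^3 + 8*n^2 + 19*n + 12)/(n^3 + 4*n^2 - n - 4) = (n + 3)/(n - 1)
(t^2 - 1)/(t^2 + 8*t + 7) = (t - 1)/(t + 7)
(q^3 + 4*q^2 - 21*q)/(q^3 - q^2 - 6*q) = (q + 7)/(q + 2)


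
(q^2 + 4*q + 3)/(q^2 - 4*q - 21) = (q + 1)/(q - 7)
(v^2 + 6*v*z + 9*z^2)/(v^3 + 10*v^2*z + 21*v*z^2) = (v + 3*z)/(v*(v + 7*z))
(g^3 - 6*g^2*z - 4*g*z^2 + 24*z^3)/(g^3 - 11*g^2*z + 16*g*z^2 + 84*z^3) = (-g + 2*z)/(-g + 7*z)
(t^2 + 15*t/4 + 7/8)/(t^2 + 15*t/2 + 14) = (t + 1/4)/(t + 4)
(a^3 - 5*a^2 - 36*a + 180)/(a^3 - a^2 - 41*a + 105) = (a^2 - 36)/(a^2 + 4*a - 21)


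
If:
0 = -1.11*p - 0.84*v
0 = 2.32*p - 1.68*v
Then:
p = 0.00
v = 0.00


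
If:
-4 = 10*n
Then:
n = -2/5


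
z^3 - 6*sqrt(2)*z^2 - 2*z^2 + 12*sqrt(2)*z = z*(z - 2)*(z - 6*sqrt(2))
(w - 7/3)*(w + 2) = w^2 - w/3 - 14/3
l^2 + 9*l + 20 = (l + 4)*(l + 5)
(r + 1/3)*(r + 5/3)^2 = r^3 + 11*r^2/3 + 35*r/9 + 25/27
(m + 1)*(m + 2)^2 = m^3 + 5*m^2 + 8*m + 4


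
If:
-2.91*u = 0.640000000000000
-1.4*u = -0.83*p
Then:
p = -0.37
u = -0.22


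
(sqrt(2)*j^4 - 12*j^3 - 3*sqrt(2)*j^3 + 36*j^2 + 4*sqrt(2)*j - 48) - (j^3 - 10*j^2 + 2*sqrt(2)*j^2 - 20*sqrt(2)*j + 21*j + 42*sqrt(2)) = sqrt(2)*j^4 - 13*j^3 - 3*sqrt(2)*j^3 - 2*sqrt(2)*j^2 + 46*j^2 - 21*j + 24*sqrt(2)*j - 42*sqrt(2) - 48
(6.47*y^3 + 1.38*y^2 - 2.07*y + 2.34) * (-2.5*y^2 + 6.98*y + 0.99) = -16.175*y^5 + 41.7106*y^4 + 21.2127*y^3 - 18.9324*y^2 + 14.2839*y + 2.3166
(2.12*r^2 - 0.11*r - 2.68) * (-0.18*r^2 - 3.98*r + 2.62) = -0.3816*r^4 - 8.4178*r^3 + 6.4746*r^2 + 10.3782*r - 7.0216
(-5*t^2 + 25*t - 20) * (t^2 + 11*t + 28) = -5*t^4 - 30*t^3 + 115*t^2 + 480*t - 560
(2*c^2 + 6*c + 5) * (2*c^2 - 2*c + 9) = 4*c^4 + 8*c^3 + 16*c^2 + 44*c + 45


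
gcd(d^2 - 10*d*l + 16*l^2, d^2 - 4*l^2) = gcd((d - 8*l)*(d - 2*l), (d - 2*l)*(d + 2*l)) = d - 2*l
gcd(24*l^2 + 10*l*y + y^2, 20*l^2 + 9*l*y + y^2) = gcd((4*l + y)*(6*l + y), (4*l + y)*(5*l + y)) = 4*l + y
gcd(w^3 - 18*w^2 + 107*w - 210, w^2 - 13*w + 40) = w - 5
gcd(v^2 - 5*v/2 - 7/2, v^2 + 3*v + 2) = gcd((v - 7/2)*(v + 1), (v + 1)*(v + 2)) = v + 1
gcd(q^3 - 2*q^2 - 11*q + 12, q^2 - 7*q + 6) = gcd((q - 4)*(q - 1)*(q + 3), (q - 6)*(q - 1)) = q - 1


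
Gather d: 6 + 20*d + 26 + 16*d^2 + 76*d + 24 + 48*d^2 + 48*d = 64*d^2 + 144*d + 56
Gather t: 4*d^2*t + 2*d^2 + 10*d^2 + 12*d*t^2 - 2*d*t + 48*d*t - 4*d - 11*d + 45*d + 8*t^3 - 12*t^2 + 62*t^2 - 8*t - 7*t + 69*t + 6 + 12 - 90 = 12*d^2 + 30*d + 8*t^3 + t^2*(12*d + 50) + t*(4*d^2 + 46*d + 54) - 72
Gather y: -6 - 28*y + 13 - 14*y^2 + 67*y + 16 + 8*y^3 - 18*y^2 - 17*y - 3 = 8*y^3 - 32*y^2 + 22*y + 20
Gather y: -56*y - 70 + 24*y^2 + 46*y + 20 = 24*y^2 - 10*y - 50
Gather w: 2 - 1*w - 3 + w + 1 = 0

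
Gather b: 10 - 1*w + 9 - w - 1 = 18 - 2*w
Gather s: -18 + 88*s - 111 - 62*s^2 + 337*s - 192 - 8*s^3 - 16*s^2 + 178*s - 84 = -8*s^3 - 78*s^2 + 603*s - 405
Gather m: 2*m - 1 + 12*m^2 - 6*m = 12*m^2 - 4*m - 1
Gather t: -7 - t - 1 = -t - 8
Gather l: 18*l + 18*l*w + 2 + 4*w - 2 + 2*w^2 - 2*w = l*(18*w + 18) + 2*w^2 + 2*w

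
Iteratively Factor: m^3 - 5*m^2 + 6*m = (m - 3)*(m^2 - 2*m) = (m - 3)*(m - 2)*(m)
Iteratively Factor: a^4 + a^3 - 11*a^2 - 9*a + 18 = (a + 3)*(a^3 - 2*a^2 - 5*a + 6) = (a + 2)*(a + 3)*(a^2 - 4*a + 3) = (a - 3)*(a + 2)*(a + 3)*(a - 1)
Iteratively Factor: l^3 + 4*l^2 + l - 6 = (l + 3)*(l^2 + l - 2) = (l + 2)*(l + 3)*(l - 1)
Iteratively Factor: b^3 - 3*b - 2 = (b + 1)*(b^2 - b - 2) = (b - 2)*(b + 1)*(b + 1)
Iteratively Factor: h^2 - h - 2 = (h + 1)*(h - 2)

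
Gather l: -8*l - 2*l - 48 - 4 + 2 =-10*l - 50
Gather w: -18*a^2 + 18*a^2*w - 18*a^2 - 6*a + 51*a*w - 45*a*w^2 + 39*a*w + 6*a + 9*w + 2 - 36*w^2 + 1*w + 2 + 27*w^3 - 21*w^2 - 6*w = -36*a^2 + 27*w^3 + w^2*(-45*a - 57) + w*(18*a^2 + 90*a + 4) + 4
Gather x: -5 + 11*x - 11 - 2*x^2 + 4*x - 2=-2*x^2 + 15*x - 18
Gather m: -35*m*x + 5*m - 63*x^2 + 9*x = m*(5 - 35*x) - 63*x^2 + 9*x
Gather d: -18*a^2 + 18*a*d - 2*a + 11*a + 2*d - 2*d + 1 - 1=-18*a^2 + 18*a*d + 9*a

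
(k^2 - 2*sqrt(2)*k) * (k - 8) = k^3 - 8*k^2 - 2*sqrt(2)*k^2 + 16*sqrt(2)*k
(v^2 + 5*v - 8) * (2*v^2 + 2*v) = 2*v^4 + 12*v^3 - 6*v^2 - 16*v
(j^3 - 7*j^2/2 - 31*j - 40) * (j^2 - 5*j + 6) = j^5 - 17*j^4/2 - 15*j^3/2 + 94*j^2 + 14*j - 240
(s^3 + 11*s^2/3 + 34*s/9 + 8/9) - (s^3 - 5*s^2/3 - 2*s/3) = 16*s^2/3 + 40*s/9 + 8/9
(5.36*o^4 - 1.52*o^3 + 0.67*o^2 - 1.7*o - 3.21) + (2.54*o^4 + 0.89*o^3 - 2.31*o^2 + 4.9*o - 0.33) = 7.9*o^4 - 0.63*o^3 - 1.64*o^2 + 3.2*o - 3.54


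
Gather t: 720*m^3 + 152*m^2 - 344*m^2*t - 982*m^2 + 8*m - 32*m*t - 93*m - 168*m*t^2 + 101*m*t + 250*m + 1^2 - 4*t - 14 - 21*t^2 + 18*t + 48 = 720*m^3 - 830*m^2 + 165*m + t^2*(-168*m - 21) + t*(-344*m^2 + 69*m + 14) + 35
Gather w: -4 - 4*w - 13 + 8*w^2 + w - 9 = 8*w^2 - 3*w - 26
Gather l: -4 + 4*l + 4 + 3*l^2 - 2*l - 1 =3*l^2 + 2*l - 1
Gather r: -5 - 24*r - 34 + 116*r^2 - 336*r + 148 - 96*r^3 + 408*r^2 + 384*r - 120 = -96*r^3 + 524*r^2 + 24*r - 11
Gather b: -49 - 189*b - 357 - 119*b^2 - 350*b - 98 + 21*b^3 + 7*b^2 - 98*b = 21*b^3 - 112*b^2 - 637*b - 504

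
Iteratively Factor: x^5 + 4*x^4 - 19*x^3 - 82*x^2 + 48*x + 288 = (x + 3)*(x^4 + x^3 - 22*x^2 - 16*x + 96) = (x - 4)*(x + 3)*(x^3 + 5*x^2 - 2*x - 24) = (x - 4)*(x + 3)^2*(x^2 + 2*x - 8) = (x - 4)*(x - 2)*(x + 3)^2*(x + 4)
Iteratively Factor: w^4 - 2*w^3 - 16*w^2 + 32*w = (w - 4)*(w^3 + 2*w^2 - 8*w) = (w - 4)*(w + 4)*(w^2 - 2*w) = w*(w - 4)*(w + 4)*(w - 2)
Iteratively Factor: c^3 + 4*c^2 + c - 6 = (c + 2)*(c^2 + 2*c - 3) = (c + 2)*(c + 3)*(c - 1)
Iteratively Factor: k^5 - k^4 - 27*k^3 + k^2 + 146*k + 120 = (k + 1)*(k^4 - 2*k^3 - 25*k^2 + 26*k + 120) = (k + 1)*(k + 4)*(k^3 - 6*k^2 - k + 30) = (k - 5)*(k + 1)*(k + 4)*(k^2 - k - 6) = (k - 5)*(k + 1)*(k + 2)*(k + 4)*(k - 3)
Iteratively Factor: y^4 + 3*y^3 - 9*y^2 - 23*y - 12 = (y + 4)*(y^3 - y^2 - 5*y - 3) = (y + 1)*(y + 4)*(y^2 - 2*y - 3) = (y - 3)*(y + 1)*(y + 4)*(y + 1)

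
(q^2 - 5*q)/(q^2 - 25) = q/(q + 5)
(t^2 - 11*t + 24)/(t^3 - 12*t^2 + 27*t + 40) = (t - 3)/(t^2 - 4*t - 5)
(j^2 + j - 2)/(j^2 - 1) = (j + 2)/(j + 1)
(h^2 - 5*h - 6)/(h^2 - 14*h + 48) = (h + 1)/(h - 8)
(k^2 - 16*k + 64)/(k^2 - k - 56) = (k - 8)/(k + 7)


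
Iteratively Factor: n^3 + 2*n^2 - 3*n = (n - 1)*(n^2 + 3*n) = (n - 1)*(n + 3)*(n)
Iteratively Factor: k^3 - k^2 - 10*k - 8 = (k + 2)*(k^2 - 3*k - 4) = (k + 1)*(k + 2)*(k - 4)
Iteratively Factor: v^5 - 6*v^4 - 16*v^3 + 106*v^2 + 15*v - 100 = (v - 5)*(v^4 - v^3 - 21*v^2 + v + 20) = (v - 5)*(v + 4)*(v^3 - 5*v^2 - v + 5) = (v - 5)*(v - 1)*(v + 4)*(v^2 - 4*v - 5) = (v - 5)*(v - 1)*(v + 1)*(v + 4)*(v - 5)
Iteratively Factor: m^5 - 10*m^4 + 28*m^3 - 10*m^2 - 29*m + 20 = (m + 1)*(m^4 - 11*m^3 + 39*m^2 - 49*m + 20) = (m - 5)*(m + 1)*(m^3 - 6*m^2 + 9*m - 4) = (m - 5)*(m - 4)*(m + 1)*(m^2 - 2*m + 1) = (m - 5)*(m - 4)*(m - 1)*(m + 1)*(m - 1)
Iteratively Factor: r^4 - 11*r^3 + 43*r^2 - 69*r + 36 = (r - 1)*(r^3 - 10*r^2 + 33*r - 36) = (r - 3)*(r - 1)*(r^2 - 7*r + 12) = (r - 4)*(r - 3)*(r - 1)*(r - 3)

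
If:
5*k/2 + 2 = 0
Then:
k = -4/5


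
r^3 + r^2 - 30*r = r*(r - 5)*(r + 6)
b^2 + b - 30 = (b - 5)*(b + 6)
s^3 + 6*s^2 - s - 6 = (s - 1)*(s + 1)*(s + 6)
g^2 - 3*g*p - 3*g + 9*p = (g - 3)*(g - 3*p)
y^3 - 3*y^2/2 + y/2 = y*(y - 1)*(y - 1/2)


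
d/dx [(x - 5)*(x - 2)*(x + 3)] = 3*x^2 - 8*x - 11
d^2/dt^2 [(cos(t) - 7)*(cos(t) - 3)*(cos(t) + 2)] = -7*cos(t)/4 + 16*cos(2*t) - 9*cos(3*t)/4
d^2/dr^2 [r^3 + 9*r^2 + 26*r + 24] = 6*r + 18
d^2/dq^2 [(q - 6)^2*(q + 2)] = 6*q - 20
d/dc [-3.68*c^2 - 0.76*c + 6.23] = -7.36*c - 0.76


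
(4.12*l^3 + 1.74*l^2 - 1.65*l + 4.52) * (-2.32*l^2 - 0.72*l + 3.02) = -9.5584*l^5 - 7.0032*l^4 + 15.0176*l^3 - 4.0436*l^2 - 8.2374*l + 13.6504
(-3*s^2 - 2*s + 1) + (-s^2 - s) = -4*s^2 - 3*s + 1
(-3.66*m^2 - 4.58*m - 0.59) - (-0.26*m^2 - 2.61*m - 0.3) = -3.4*m^2 - 1.97*m - 0.29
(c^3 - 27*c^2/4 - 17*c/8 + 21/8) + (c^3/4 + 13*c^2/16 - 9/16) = 5*c^3/4 - 95*c^2/16 - 17*c/8 + 33/16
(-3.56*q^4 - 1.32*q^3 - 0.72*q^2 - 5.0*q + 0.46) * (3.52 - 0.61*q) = 2.1716*q^5 - 11.726*q^4 - 4.2072*q^3 + 0.5156*q^2 - 17.8806*q + 1.6192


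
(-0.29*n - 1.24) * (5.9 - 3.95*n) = 1.1455*n^2 + 3.187*n - 7.316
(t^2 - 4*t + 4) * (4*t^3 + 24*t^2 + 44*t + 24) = 4*t^5 + 8*t^4 - 36*t^3 - 56*t^2 + 80*t + 96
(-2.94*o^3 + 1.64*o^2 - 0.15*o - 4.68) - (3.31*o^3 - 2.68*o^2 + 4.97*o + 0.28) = -6.25*o^3 + 4.32*o^2 - 5.12*o - 4.96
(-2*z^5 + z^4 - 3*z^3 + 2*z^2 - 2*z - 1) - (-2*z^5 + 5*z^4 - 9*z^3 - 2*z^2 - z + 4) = -4*z^4 + 6*z^3 + 4*z^2 - z - 5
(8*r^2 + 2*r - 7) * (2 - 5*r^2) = -40*r^4 - 10*r^3 + 51*r^2 + 4*r - 14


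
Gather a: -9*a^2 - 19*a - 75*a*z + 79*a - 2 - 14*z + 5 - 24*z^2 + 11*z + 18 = -9*a^2 + a*(60 - 75*z) - 24*z^2 - 3*z + 21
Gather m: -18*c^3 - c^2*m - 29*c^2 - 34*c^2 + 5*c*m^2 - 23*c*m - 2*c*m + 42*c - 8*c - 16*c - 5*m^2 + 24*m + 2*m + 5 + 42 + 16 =-18*c^3 - 63*c^2 + 18*c + m^2*(5*c - 5) + m*(-c^2 - 25*c + 26) + 63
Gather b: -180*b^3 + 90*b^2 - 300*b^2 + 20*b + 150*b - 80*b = -180*b^3 - 210*b^2 + 90*b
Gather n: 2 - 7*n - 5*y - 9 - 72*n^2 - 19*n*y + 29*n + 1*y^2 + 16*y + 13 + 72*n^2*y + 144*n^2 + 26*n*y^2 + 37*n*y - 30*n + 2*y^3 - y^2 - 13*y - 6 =n^2*(72*y + 72) + n*(26*y^2 + 18*y - 8) + 2*y^3 - 2*y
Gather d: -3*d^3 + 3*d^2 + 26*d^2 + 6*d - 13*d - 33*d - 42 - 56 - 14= -3*d^3 + 29*d^2 - 40*d - 112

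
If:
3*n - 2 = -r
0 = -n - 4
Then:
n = -4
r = 14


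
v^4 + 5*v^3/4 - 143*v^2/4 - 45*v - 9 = (v - 6)*(v + 1/4)*(v + 1)*(v + 6)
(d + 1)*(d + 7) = d^2 + 8*d + 7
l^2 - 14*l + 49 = (l - 7)^2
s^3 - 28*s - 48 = (s - 6)*(s + 2)*(s + 4)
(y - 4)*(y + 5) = y^2 + y - 20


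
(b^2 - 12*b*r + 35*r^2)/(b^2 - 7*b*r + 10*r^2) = (-b + 7*r)/(-b + 2*r)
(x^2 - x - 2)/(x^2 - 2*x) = (x + 1)/x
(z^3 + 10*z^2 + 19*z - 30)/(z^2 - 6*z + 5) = (z^2 + 11*z + 30)/(z - 5)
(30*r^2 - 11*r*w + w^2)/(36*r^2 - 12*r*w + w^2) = (5*r - w)/(6*r - w)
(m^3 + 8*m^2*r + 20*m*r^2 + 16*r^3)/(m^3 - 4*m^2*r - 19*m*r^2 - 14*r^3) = (-m^2 - 6*m*r - 8*r^2)/(-m^2 + 6*m*r + 7*r^2)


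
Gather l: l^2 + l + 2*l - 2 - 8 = l^2 + 3*l - 10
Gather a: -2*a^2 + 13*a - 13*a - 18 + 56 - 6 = 32 - 2*a^2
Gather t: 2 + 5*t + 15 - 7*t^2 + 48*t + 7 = -7*t^2 + 53*t + 24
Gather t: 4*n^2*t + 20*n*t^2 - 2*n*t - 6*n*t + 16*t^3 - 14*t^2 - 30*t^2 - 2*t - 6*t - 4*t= 16*t^3 + t^2*(20*n - 44) + t*(4*n^2 - 8*n - 12)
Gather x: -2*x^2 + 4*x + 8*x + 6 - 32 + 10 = -2*x^2 + 12*x - 16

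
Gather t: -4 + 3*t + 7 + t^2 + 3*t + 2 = t^2 + 6*t + 5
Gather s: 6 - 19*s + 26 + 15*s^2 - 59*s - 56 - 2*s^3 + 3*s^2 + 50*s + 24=-2*s^3 + 18*s^2 - 28*s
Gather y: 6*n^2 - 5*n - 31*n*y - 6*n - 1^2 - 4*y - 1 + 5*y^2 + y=6*n^2 - 11*n + 5*y^2 + y*(-31*n - 3) - 2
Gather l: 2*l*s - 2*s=2*l*s - 2*s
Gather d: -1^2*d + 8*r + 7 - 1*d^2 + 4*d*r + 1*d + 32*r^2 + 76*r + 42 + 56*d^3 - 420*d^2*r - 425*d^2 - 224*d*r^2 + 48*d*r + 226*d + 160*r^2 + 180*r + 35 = 56*d^3 + d^2*(-420*r - 426) + d*(-224*r^2 + 52*r + 226) + 192*r^2 + 264*r + 84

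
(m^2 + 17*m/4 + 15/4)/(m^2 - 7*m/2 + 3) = (4*m^2 + 17*m + 15)/(2*(2*m^2 - 7*m + 6))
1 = 1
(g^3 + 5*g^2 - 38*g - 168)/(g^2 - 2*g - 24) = g + 7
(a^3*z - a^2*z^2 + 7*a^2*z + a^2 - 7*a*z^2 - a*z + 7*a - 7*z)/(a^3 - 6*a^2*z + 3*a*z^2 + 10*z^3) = (a^3*z - a^2*z^2 + 7*a^2*z + a^2 - 7*a*z^2 - a*z + 7*a - 7*z)/(a^3 - 6*a^2*z + 3*a*z^2 + 10*z^3)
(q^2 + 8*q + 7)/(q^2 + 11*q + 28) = (q + 1)/(q + 4)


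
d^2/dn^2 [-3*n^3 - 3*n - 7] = -18*n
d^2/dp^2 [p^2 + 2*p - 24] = 2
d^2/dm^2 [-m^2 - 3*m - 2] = -2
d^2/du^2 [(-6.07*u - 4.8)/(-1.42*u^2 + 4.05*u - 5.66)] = ((35.535 - 51.7164*u)*(1.42*u^2 - 4.05*u + 5.66) + (2.84*u - 4.05)*(5.68*u - 8.1)*(6.07*u + 4.8))/(1.42*u^2 - 4.05*u + 5.66)^3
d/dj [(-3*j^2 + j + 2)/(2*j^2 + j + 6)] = (-5*j^2 - 44*j + 4)/(4*j^4 + 4*j^3 + 25*j^2 + 12*j + 36)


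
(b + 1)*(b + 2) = b^2 + 3*b + 2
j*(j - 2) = j^2 - 2*j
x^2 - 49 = (x - 7)*(x + 7)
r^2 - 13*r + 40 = (r - 8)*(r - 5)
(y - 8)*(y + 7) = y^2 - y - 56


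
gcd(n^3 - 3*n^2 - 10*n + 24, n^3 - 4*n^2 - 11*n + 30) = n^2 + n - 6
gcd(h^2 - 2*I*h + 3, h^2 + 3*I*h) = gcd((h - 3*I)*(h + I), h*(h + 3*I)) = 1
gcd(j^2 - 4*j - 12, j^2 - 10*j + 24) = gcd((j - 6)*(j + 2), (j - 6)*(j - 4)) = j - 6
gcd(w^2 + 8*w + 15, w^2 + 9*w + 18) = w + 3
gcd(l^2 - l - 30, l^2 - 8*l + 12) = l - 6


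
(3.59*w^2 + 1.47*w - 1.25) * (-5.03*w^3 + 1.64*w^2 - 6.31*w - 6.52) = -18.0577*w^5 - 1.5065*w^4 - 13.9546*w^3 - 34.7325*w^2 - 1.6969*w + 8.15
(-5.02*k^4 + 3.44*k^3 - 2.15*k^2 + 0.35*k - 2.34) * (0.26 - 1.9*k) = 9.538*k^5 - 7.8412*k^4 + 4.9794*k^3 - 1.224*k^2 + 4.537*k - 0.6084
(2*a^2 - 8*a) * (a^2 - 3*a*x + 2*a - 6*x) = 2*a^4 - 6*a^3*x - 4*a^3 + 12*a^2*x - 16*a^2 + 48*a*x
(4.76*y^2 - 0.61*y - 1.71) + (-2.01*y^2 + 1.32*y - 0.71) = 2.75*y^2 + 0.71*y - 2.42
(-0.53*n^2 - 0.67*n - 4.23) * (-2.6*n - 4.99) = 1.378*n^3 + 4.3867*n^2 + 14.3413*n + 21.1077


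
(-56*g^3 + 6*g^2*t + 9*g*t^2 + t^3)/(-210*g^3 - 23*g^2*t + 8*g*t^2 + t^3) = (-8*g^2 + 2*g*t + t^2)/(-30*g^2 + g*t + t^2)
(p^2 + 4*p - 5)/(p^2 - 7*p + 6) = (p + 5)/(p - 6)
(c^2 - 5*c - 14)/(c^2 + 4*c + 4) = (c - 7)/(c + 2)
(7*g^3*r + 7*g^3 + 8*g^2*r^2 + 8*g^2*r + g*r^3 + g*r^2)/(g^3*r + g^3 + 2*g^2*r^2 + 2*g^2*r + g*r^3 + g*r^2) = (7*g + r)/(g + r)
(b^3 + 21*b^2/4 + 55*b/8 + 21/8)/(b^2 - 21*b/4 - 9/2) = (2*b^2 + 9*b + 7)/(2*(b - 6))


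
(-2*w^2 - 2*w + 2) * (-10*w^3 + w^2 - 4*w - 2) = 20*w^5 + 18*w^4 - 14*w^3 + 14*w^2 - 4*w - 4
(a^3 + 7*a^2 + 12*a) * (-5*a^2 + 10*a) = -5*a^5 - 25*a^4 + 10*a^3 + 120*a^2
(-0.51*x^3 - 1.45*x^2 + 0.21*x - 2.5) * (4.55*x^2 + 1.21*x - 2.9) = -2.3205*x^5 - 7.2146*x^4 + 0.68*x^3 - 6.9159*x^2 - 3.634*x + 7.25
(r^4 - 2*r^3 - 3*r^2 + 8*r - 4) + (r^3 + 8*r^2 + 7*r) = r^4 - r^3 + 5*r^2 + 15*r - 4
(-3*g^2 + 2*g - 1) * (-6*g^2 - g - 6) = 18*g^4 - 9*g^3 + 22*g^2 - 11*g + 6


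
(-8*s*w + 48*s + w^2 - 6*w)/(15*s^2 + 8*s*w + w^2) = (-8*s*w + 48*s + w^2 - 6*w)/(15*s^2 + 8*s*w + w^2)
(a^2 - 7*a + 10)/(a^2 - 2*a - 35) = (-a^2 + 7*a - 10)/(-a^2 + 2*a + 35)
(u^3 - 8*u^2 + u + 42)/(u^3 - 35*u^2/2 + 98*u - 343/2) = 2*(u^2 - u - 6)/(2*u^2 - 21*u + 49)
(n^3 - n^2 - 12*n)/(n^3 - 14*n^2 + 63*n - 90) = n*(n^2 - n - 12)/(n^3 - 14*n^2 + 63*n - 90)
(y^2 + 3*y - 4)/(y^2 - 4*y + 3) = (y + 4)/(y - 3)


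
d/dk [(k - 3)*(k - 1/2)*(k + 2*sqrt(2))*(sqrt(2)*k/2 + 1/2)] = 2*sqrt(2)*k^3 - 21*sqrt(2)*k^2/4 + 15*k^2/2 - 35*k/2 + 7*sqrt(2)*k/2 - 7*sqrt(2)/2 + 15/4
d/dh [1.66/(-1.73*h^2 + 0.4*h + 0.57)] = (5.7436*h - 0.664)/(-1.73*h^2 + 0.4*h + 0.57)^2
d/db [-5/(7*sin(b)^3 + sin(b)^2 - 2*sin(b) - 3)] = 5*(21*sin(b)^2 + 2*sin(b) - 2)*cos(b)/(7*sin(b)^3 + sin(b)^2 - 2*sin(b) - 3)^2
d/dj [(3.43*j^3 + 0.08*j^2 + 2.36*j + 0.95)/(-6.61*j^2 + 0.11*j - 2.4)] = (-22.6723*j^4 + 0.7546*j^3 - 9.08760000000001*j^2 + 12.175*j - 5.7685)/(43.6921*j^4 - 1.4542*j^3 + 31.7401*j^2 - 0.528*j + 5.76)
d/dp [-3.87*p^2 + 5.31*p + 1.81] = 5.31 - 7.74*p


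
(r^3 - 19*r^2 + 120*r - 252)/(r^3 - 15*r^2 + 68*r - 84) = (r - 6)/(r - 2)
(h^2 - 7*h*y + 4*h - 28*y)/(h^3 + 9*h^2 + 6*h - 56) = (h - 7*y)/(h^2 + 5*h - 14)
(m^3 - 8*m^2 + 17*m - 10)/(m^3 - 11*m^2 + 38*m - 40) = (m - 1)/(m - 4)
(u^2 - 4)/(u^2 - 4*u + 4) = (u + 2)/(u - 2)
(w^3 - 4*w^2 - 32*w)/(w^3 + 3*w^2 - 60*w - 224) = w/(w + 7)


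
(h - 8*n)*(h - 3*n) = h^2 - 11*h*n + 24*n^2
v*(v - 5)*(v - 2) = v^3 - 7*v^2 + 10*v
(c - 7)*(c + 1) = c^2 - 6*c - 7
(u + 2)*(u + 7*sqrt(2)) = u^2 + 2*u + 7*sqrt(2)*u + 14*sqrt(2)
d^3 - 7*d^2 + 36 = (d - 6)*(d - 3)*(d + 2)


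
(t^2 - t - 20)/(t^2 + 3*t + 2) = (t^2 - t - 20)/(t^2 + 3*t + 2)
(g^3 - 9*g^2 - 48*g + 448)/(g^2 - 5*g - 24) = (g^2 - g - 56)/(g + 3)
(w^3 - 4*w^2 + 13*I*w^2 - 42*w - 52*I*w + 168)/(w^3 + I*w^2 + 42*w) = (w^2 + 2*w*(-2 + 3*I) - 24*I)/(w*(w - 6*I))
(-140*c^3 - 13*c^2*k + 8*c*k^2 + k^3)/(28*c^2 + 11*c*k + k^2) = (-20*c^2 + c*k + k^2)/(4*c + k)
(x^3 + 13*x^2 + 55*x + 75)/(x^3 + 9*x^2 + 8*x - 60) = (x^2 + 8*x + 15)/(x^2 + 4*x - 12)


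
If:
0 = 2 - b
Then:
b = 2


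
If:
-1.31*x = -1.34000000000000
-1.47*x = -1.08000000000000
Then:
No Solution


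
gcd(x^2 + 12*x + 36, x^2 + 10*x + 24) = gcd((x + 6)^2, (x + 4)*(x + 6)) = x + 6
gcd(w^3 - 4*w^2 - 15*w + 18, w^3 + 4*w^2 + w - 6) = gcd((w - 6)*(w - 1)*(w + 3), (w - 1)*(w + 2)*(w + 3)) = w^2 + 2*w - 3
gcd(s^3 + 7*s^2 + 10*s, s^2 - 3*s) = s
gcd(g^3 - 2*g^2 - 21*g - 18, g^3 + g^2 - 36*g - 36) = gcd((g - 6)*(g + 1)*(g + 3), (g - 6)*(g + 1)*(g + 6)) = g^2 - 5*g - 6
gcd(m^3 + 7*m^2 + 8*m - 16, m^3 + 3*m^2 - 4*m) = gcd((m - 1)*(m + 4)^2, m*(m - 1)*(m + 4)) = m^2 + 3*m - 4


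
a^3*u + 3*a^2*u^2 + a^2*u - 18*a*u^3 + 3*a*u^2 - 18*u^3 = (a - 3*u)*(a + 6*u)*(a*u + u)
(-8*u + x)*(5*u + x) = -40*u^2 - 3*u*x + x^2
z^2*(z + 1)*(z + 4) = z^4 + 5*z^3 + 4*z^2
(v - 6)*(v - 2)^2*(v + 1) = v^4 - 9*v^3 + 18*v^2 + 4*v - 24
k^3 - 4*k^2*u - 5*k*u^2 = k*(k - 5*u)*(k + u)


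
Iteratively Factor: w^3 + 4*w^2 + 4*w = (w)*(w^2 + 4*w + 4) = w*(w + 2)*(w + 2)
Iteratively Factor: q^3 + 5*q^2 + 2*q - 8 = (q + 4)*(q^2 + q - 2) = (q + 2)*(q + 4)*(q - 1)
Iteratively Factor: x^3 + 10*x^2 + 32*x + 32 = (x + 4)*(x^2 + 6*x + 8) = (x + 2)*(x + 4)*(x + 4)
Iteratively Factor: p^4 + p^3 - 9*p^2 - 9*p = (p)*(p^3 + p^2 - 9*p - 9) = p*(p + 3)*(p^2 - 2*p - 3) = p*(p + 1)*(p + 3)*(p - 3)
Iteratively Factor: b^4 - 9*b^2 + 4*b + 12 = (b + 3)*(b^3 - 3*b^2 + 4) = (b - 2)*(b + 3)*(b^2 - b - 2) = (b - 2)*(b + 1)*(b + 3)*(b - 2)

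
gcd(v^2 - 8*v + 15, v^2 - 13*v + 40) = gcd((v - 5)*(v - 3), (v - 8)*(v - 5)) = v - 5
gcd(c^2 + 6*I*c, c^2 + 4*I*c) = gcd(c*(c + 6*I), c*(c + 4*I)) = c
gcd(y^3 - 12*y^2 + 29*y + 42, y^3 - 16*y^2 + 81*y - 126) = y^2 - 13*y + 42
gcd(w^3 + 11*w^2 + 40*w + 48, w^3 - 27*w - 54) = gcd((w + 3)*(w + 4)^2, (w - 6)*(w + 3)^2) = w + 3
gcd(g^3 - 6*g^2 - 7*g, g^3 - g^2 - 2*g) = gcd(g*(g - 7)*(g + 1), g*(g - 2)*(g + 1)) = g^2 + g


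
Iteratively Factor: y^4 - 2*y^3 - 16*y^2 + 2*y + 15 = (y - 5)*(y^3 + 3*y^2 - y - 3) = (y - 5)*(y + 3)*(y^2 - 1) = (y - 5)*(y + 1)*(y + 3)*(y - 1)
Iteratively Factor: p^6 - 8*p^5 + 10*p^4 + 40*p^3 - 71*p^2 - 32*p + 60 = (p - 1)*(p^5 - 7*p^4 + 3*p^3 + 43*p^2 - 28*p - 60) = (p - 3)*(p - 1)*(p^4 - 4*p^3 - 9*p^2 + 16*p + 20) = (p - 5)*(p - 3)*(p - 1)*(p^3 + p^2 - 4*p - 4) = (p - 5)*(p - 3)*(p - 1)*(p + 2)*(p^2 - p - 2) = (p - 5)*(p - 3)*(p - 2)*(p - 1)*(p + 2)*(p + 1)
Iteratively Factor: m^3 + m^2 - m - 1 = (m + 1)*(m^2 - 1) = (m - 1)*(m + 1)*(m + 1)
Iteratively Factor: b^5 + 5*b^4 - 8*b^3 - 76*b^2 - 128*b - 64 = (b + 1)*(b^4 + 4*b^3 - 12*b^2 - 64*b - 64) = (b + 1)*(b + 2)*(b^3 + 2*b^2 - 16*b - 32) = (b + 1)*(b + 2)*(b + 4)*(b^2 - 2*b - 8) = (b - 4)*(b + 1)*(b + 2)*(b + 4)*(b + 2)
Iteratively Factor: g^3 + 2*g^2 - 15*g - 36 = (g + 3)*(g^2 - g - 12) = (g + 3)^2*(g - 4)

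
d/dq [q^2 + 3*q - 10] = 2*q + 3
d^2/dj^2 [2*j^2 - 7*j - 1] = 4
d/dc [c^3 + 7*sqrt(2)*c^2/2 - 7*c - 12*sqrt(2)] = 3*c^2 + 7*sqrt(2)*c - 7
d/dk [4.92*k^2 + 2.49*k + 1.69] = 9.84*k + 2.49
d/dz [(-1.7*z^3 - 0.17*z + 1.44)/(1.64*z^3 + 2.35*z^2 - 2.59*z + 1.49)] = (-3.995*z^4 + 9.3636*z^3 - 14.2843*z^2 - 6.768*z + 3.4763)/(2.6896*z^6 + 7.708*z^5 - 2.9727*z^4 - 7.2858*z^3 + 13.7111*z^2 - 7.7182*z + 2.2201)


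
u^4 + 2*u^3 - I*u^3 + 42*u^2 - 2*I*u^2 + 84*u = u*(u + 2)*(u - 7*I)*(u + 6*I)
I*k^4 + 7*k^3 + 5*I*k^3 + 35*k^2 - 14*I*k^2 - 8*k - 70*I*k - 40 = (k + 5)*(k - 4*I)*(k - 2*I)*(I*k + 1)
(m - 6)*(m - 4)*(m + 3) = m^3 - 7*m^2 - 6*m + 72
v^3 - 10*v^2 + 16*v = v*(v - 8)*(v - 2)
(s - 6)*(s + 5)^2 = s^3 + 4*s^2 - 35*s - 150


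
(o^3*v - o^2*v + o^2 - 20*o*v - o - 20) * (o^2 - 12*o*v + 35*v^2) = o^5*v - 12*o^4*v^2 - o^4*v + o^4 + 35*o^3*v^3 + 12*o^3*v^2 - 32*o^3*v - o^3 - 35*o^2*v^3 + 275*o^2*v^2 + 12*o^2*v - 20*o^2 - 700*o*v^3 - 35*o*v^2 + 240*o*v - 700*v^2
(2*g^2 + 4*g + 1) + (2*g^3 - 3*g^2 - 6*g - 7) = 2*g^3 - g^2 - 2*g - 6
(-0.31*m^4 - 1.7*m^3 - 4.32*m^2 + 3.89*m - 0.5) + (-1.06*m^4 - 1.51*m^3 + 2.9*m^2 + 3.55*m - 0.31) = -1.37*m^4 - 3.21*m^3 - 1.42*m^2 + 7.44*m - 0.81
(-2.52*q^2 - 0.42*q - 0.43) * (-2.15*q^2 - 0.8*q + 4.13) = 5.418*q^4 + 2.919*q^3 - 9.1471*q^2 - 1.3906*q - 1.7759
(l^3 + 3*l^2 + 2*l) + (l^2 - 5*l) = l^3 + 4*l^2 - 3*l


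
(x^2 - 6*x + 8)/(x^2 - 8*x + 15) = (x^2 - 6*x + 8)/(x^2 - 8*x + 15)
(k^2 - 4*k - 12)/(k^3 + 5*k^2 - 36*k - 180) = (k + 2)/(k^2 + 11*k + 30)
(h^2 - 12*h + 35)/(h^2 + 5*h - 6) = (h^2 - 12*h + 35)/(h^2 + 5*h - 6)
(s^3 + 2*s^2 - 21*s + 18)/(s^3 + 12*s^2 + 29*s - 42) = (s - 3)/(s + 7)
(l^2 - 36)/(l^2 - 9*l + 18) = (l + 6)/(l - 3)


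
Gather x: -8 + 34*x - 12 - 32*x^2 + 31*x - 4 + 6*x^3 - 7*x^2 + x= 6*x^3 - 39*x^2 + 66*x - 24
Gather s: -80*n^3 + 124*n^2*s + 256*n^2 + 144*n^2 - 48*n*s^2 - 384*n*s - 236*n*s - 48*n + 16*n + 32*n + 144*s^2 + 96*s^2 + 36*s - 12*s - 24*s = -80*n^3 + 400*n^2 + s^2*(240 - 48*n) + s*(124*n^2 - 620*n)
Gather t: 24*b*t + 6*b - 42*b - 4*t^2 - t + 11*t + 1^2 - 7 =-36*b - 4*t^2 + t*(24*b + 10) - 6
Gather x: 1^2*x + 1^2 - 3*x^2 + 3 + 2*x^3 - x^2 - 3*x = 2*x^3 - 4*x^2 - 2*x + 4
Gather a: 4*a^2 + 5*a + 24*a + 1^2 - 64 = 4*a^2 + 29*a - 63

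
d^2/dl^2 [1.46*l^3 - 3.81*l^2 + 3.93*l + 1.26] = 8.76*l - 7.62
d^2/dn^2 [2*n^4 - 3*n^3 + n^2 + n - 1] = 24*n^2 - 18*n + 2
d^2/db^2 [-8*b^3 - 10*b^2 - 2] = -48*b - 20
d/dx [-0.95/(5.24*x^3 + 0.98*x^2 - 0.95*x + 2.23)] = (14.934*x^2 + 1.862*x - 0.9025)/(5.24*x^3 + 0.98*x^2 - 0.95*x + 2.23)^2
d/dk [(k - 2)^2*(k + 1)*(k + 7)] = 4*k^3 + 12*k^2 - 42*k + 4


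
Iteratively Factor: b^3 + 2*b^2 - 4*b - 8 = (b + 2)*(b^2 - 4) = (b - 2)*(b + 2)*(b + 2)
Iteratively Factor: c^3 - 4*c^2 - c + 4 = (c - 4)*(c^2 - 1) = (c - 4)*(c + 1)*(c - 1)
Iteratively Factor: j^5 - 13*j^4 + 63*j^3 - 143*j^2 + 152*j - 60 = (j - 1)*(j^4 - 12*j^3 + 51*j^2 - 92*j + 60) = (j - 2)*(j - 1)*(j^3 - 10*j^2 + 31*j - 30) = (j - 5)*(j - 2)*(j - 1)*(j^2 - 5*j + 6) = (j - 5)*(j - 3)*(j - 2)*(j - 1)*(j - 2)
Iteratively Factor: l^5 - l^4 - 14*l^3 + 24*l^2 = (l - 2)*(l^4 + l^3 - 12*l^2) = (l - 3)*(l - 2)*(l^3 + 4*l^2) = (l - 3)*(l - 2)*(l + 4)*(l^2) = l*(l - 3)*(l - 2)*(l + 4)*(l)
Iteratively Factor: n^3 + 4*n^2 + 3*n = (n + 3)*(n^2 + n) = (n + 1)*(n + 3)*(n)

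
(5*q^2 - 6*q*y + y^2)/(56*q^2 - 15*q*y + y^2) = (5*q^2 - 6*q*y + y^2)/(56*q^2 - 15*q*y + y^2)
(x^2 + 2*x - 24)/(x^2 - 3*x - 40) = (-x^2 - 2*x + 24)/(-x^2 + 3*x + 40)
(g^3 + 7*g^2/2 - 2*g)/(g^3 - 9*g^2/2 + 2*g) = (g + 4)/(g - 4)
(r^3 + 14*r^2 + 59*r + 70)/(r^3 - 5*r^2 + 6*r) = (r^3 + 14*r^2 + 59*r + 70)/(r*(r^2 - 5*r + 6))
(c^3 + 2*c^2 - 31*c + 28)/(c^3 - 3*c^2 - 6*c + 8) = (c + 7)/(c + 2)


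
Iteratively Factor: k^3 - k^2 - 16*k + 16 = (k - 4)*(k^2 + 3*k - 4) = (k - 4)*(k - 1)*(k + 4)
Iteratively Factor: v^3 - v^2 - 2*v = (v + 1)*(v^2 - 2*v) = v*(v + 1)*(v - 2)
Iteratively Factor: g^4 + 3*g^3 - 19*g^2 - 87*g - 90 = (g + 3)*(g^3 - 19*g - 30) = (g + 2)*(g + 3)*(g^2 - 2*g - 15) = (g + 2)*(g + 3)^2*(g - 5)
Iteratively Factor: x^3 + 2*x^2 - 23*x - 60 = (x + 3)*(x^2 - x - 20) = (x + 3)*(x + 4)*(x - 5)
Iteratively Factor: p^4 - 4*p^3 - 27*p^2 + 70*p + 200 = (p - 5)*(p^3 + p^2 - 22*p - 40) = (p - 5)^2*(p^2 + 6*p + 8) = (p - 5)^2*(p + 2)*(p + 4)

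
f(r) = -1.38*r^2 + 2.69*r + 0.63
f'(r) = 2.69 - 2.76*r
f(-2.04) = -10.60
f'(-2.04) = 8.32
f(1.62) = 1.37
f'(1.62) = -1.78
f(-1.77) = -8.45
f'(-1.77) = 7.58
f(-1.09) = -3.94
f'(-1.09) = 5.70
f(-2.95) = -19.31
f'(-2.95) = 10.83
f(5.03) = -20.75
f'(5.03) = -11.19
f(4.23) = -12.68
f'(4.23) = -8.98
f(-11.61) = -216.61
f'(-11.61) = 34.73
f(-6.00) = -65.19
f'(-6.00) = 19.25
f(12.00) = -165.81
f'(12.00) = -30.43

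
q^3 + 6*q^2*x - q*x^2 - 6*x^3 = (q - x)*(q + x)*(q + 6*x)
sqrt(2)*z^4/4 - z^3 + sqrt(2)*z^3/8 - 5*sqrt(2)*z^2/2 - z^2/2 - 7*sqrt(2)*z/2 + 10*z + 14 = (z/2 + 1)*(z - 7/2)*(z - 2*sqrt(2))*(sqrt(2)*z/2 + sqrt(2))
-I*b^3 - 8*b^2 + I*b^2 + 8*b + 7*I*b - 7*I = (b - 7*I)*(b - I)*(-I*b + I)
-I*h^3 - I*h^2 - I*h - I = (h + 1)*(h - I)*(-I*h + 1)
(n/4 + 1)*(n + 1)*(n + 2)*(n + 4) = n^4/4 + 11*n^3/4 + 21*n^2/2 + 16*n + 8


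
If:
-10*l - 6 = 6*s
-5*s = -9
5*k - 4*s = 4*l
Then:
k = 12/125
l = -42/25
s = 9/5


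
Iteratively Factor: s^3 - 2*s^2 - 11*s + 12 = (s - 1)*(s^2 - s - 12) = (s - 1)*(s + 3)*(s - 4)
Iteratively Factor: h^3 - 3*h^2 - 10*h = (h + 2)*(h^2 - 5*h) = (h - 5)*(h + 2)*(h)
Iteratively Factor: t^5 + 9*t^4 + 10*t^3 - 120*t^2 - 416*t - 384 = (t - 4)*(t^4 + 13*t^3 + 62*t^2 + 128*t + 96) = (t - 4)*(t + 2)*(t^3 + 11*t^2 + 40*t + 48) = (t - 4)*(t + 2)*(t + 4)*(t^2 + 7*t + 12) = (t - 4)*(t + 2)*(t + 4)^2*(t + 3)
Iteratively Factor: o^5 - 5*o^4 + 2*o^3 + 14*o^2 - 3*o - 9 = (o - 3)*(o^4 - 2*o^3 - 4*o^2 + 2*o + 3) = (o - 3)^2*(o^3 + o^2 - o - 1) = (o - 3)^2*(o + 1)*(o^2 - 1) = (o - 3)^2*(o + 1)^2*(o - 1)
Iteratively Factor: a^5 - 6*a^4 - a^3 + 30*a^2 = (a - 5)*(a^4 - a^3 - 6*a^2) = a*(a - 5)*(a^3 - a^2 - 6*a) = a*(a - 5)*(a - 3)*(a^2 + 2*a) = a^2*(a - 5)*(a - 3)*(a + 2)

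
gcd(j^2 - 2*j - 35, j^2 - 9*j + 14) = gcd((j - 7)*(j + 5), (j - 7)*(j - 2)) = j - 7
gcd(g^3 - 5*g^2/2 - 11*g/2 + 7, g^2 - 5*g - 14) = g + 2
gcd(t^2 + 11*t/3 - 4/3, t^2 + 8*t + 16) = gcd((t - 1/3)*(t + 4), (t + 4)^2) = t + 4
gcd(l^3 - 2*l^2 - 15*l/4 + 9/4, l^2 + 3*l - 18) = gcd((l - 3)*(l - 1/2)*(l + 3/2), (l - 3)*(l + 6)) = l - 3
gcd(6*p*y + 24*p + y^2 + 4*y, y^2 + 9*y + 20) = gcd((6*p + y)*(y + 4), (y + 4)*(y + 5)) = y + 4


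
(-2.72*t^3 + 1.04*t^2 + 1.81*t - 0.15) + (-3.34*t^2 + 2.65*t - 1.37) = -2.72*t^3 - 2.3*t^2 + 4.46*t - 1.52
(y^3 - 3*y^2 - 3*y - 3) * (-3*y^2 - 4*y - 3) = -3*y^5 + 5*y^4 + 18*y^3 + 30*y^2 + 21*y + 9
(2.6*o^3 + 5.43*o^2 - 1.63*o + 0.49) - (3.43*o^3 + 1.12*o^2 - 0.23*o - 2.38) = -0.83*o^3 + 4.31*o^2 - 1.4*o + 2.87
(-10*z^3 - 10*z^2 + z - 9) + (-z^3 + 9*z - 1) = -11*z^3 - 10*z^2 + 10*z - 10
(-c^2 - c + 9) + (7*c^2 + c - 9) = 6*c^2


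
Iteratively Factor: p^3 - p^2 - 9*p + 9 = (p - 1)*(p^2 - 9) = (p - 1)*(p + 3)*(p - 3)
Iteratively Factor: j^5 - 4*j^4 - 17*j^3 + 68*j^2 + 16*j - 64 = (j - 1)*(j^4 - 3*j^3 - 20*j^2 + 48*j + 64) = (j - 1)*(j + 1)*(j^3 - 4*j^2 - 16*j + 64) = (j - 4)*(j - 1)*(j + 1)*(j^2 - 16) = (j - 4)^2*(j - 1)*(j + 1)*(j + 4)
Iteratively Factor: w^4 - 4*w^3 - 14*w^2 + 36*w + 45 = (w + 3)*(w^3 - 7*w^2 + 7*w + 15) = (w + 1)*(w + 3)*(w^2 - 8*w + 15) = (w - 3)*(w + 1)*(w + 3)*(w - 5)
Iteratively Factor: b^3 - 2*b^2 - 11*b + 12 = (b - 4)*(b^2 + 2*b - 3) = (b - 4)*(b - 1)*(b + 3)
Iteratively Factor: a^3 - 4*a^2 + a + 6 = (a + 1)*(a^2 - 5*a + 6) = (a - 3)*(a + 1)*(a - 2)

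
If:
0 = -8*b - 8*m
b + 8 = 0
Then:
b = -8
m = 8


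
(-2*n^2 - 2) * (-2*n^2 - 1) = 4*n^4 + 6*n^2 + 2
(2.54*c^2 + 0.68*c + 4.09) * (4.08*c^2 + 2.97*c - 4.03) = 10.3632*c^4 + 10.3182*c^3 + 8.4706*c^2 + 9.4069*c - 16.4827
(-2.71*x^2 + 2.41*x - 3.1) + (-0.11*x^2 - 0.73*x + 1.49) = -2.82*x^2 + 1.68*x - 1.61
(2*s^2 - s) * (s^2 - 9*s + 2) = 2*s^4 - 19*s^3 + 13*s^2 - 2*s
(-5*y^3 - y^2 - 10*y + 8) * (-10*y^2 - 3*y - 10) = 50*y^5 + 25*y^4 + 153*y^3 - 40*y^2 + 76*y - 80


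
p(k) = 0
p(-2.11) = 0.00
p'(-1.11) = 0.00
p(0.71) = 0.00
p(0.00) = 0.00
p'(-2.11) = 0.00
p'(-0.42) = 0.00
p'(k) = 0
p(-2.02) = 0.00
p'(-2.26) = 0.00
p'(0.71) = 0.00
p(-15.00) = 0.00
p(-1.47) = 0.00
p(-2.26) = 0.00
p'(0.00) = 0.00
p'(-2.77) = 0.00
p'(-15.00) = 0.00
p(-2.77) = 0.00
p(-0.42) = 0.00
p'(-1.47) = 0.00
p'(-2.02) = 0.00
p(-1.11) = 0.00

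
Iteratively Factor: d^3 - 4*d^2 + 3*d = (d - 3)*(d^2 - d) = (d - 3)*(d - 1)*(d)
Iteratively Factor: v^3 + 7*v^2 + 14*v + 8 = (v + 2)*(v^2 + 5*v + 4) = (v + 1)*(v + 2)*(v + 4)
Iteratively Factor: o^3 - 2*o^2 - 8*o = (o)*(o^2 - 2*o - 8) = o*(o - 4)*(o + 2)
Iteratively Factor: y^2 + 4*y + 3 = (y + 1)*(y + 3)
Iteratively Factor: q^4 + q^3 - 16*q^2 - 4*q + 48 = (q - 2)*(q^3 + 3*q^2 - 10*q - 24) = (q - 2)*(q + 4)*(q^2 - q - 6) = (q - 2)*(q + 2)*(q + 4)*(q - 3)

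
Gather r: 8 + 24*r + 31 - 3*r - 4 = 21*r + 35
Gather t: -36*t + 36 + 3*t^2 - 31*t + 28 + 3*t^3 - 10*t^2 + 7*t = 3*t^3 - 7*t^2 - 60*t + 64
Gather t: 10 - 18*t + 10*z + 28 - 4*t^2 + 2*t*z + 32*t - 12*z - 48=-4*t^2 + t*(2*z + 14) - 2*z - 10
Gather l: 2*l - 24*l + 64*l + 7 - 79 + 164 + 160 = 42*l + 252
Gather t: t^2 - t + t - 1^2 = t^2 - 1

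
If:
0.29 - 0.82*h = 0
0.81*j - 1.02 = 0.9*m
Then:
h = 0.35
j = 1.11111111111111*m + 1.25925925925926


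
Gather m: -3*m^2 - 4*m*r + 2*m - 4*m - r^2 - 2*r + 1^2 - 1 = -3*m^2 + m*(-4*r - 2) - r^2 - 2*r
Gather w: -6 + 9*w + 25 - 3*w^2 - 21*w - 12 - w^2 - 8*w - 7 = -4*w^2 - 20*w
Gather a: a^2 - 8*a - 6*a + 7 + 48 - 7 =a^2 - 14*a + 48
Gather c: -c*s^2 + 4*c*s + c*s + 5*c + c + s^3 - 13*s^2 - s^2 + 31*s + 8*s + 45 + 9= c*(-s^2 + 5*s + 6) + s^3 - 14*s^2 + 39*s + 54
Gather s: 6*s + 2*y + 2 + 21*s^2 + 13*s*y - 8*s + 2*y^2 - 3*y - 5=21*s^2 + s*(13*y - 2) + 2*y^2 - y - 3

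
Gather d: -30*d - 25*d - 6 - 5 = -55*d - 11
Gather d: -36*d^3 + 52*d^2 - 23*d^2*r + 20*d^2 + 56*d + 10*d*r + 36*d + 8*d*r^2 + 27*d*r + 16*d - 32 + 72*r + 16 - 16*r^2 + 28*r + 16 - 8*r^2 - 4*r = -36*d^3 + d^2*(72 - 23*r) + d*(8*r^2 + 37*r + 108) - 24*r^2 + 96*r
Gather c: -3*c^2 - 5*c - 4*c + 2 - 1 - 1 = -3*c^2 - 9*c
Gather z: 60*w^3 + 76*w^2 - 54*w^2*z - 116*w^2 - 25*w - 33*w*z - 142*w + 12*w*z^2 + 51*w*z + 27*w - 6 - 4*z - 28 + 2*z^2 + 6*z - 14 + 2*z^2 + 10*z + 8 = 60*w^3 - 40*w^2 - 140*w + z^2*(12*w + 4) + z*(-54*w^2 + 18*w + 12) - 40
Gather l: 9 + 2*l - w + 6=2*l - w + 15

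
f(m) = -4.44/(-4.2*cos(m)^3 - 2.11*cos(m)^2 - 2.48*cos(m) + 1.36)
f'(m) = -4.44*(-12.6*sin(m)*cos(m)^2 - 4.22*sin(m)*cos(m) - 2.48*sin(m))/(-4.2*cos(m)^3 - 2.11*cos(m)^2 - 2.48*cos(m) + 1.36)^2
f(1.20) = 285.95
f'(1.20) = 97209.12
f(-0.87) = 1.98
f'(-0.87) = -7.04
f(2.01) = -1.88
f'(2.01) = 2.15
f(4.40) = -2.17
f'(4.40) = -2.40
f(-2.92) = -0.78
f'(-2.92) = -0.31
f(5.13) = 16.26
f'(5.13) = -340.82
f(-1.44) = -4.48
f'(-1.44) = -14.53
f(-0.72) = 1.28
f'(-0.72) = -3.09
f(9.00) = -0.88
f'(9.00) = 0.65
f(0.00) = 0.60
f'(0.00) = 0.00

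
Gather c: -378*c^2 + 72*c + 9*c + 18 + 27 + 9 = -378*c^2 + 81*c + 54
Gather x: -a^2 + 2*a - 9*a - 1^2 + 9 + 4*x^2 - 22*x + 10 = -a^2 - 7*a + 4*x^2 - 22*x + 18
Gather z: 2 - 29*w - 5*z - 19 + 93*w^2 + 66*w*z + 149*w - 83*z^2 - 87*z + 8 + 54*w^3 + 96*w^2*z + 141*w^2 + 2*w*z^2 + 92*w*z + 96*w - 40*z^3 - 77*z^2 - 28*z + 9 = 54*w^3 + 234*w^2 + 216*w - 40*z^3 + z^2*(2*w - 160) + z*(96*w^2 + 158*w - 120)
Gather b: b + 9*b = 10*b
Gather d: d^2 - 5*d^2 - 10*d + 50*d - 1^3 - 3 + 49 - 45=-4*d^2 + 40*d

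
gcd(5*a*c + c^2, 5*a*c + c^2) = 5*a*c + c^2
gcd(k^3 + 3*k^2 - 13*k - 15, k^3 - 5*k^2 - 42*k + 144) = k - 3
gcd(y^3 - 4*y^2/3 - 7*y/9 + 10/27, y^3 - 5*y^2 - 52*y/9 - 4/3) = y + 2/3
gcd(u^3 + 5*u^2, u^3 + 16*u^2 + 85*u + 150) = u + 5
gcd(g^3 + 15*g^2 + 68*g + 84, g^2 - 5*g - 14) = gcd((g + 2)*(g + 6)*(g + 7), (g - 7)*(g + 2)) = g + 2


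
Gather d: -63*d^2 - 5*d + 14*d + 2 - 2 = -63*d^2 + 9*d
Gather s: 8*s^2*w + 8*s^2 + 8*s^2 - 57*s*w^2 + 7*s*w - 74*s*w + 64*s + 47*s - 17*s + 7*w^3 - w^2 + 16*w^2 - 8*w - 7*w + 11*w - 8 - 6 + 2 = s^2*(8*w + 16) + s*(-57*w^2 - 67*w + 94) + 7*w^3 + 15*w^2 - 4*w - 12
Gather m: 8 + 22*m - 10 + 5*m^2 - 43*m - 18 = 5*m^2 - 21*m - 20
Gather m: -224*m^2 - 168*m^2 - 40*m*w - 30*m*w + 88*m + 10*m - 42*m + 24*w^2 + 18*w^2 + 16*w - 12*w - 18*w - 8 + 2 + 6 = -392*m^2 + m*(56 - 70*w) + 42*w^2 - 14*w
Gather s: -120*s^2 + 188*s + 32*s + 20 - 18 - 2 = -120*s^2 + 220*s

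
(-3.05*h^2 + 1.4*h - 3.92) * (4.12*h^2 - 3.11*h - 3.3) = -12.566*h^4 + 15.2535*h^3 - 10.4394*h^2 + 7.5712*h + 12.936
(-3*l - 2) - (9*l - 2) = -12*l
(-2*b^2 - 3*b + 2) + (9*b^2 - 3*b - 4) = 7*b^2 - 6*b - 2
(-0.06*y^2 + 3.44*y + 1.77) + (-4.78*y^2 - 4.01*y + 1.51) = -4.84*y^2 - 0.57*y + 3.28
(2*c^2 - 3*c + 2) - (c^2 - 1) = c^2 - 3*c + 3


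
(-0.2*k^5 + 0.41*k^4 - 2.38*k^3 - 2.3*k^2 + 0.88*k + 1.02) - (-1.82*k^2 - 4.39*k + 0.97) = -0.2*k^5 + 0.41*k^4 - 2.38*k^3 - 0.48*k^2 + 5.27*k + 0.05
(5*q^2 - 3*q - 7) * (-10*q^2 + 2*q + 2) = -50*q^4 + 40*q^3 + 74*q^2 - 20*q - 14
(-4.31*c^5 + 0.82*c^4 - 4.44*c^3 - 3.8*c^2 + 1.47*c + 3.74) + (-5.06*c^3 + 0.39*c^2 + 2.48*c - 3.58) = -4.31*c^5 + 0.82*c^4 - 9.5*c^3 - 3.41*c^2 + 3.95*c + 0.16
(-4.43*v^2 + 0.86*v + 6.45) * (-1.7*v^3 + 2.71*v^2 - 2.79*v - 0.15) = 7.531*v^5 - 13.4673*v^4 + 3.7253*v^3 + 15.7446*v^2 - 18.1245*v - 0.9675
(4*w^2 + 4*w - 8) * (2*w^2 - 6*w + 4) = 8*w^4 - 16*w^3 - 24*w^2 + 64*w - 32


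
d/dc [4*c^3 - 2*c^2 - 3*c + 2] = 12*c^2 - 4*c - 3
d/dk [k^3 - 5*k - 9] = 3*k^2 - 5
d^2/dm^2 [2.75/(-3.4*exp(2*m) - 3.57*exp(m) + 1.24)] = (-2.75*(6.8*exp(m) + 3.57)*(13.6*exp(m) + 7.14)*exp(m) + (37.4*exp(m) + 9.8175)*(3.4*exp(2*m) + 3.57*exp(m) - 1.24))*exp(m)/(3.4*exp(2*m) + 3.57*exp(m) - 1.24)^3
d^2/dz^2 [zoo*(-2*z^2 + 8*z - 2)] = zoo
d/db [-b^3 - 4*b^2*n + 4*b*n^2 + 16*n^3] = -3*b^2 - 8*b*n + 4*n^2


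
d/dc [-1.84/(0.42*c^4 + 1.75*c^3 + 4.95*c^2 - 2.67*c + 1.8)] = (3.0912*c^3 + 9.66*c^2 + 18.216*c - 4.9128)/(0.42*c^4 + 1.75*c^3 + 4.95*c^2 - 2.67*c + 1.8)^2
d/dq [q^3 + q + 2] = 3*q^2 + 1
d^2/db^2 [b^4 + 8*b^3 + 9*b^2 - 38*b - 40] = 12*b^2 + 48*b + 18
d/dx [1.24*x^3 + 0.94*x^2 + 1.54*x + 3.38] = 3.72*x^2 + 1.88*x + 1.54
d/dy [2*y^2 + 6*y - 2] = 4*y + 6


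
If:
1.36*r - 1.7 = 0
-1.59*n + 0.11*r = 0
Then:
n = 0.09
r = 1.25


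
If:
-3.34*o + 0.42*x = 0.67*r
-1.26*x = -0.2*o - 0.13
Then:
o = 6.3*x - 0.65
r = 3.24029850746269 - 30.7791044776119*x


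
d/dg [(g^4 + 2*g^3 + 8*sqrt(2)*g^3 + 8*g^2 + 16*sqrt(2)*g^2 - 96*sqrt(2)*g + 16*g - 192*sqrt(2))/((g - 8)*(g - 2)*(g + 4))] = (g^6 - 12*g^5 - 92*g^4 - 64*sqrt(2)*g^4 - 192*sqrt(2)*g^3 + 128*g^3 + 288*g^2 + 1152*sqrt(2)*g^2 - 256*sqrt(2)*g + 1024*g - 10752*sqrt(2) + 1024)/(g^6 - 12*g^5 - 12*g^4 + 416*g^3 - 192*g^2 - 3072*g + 4096)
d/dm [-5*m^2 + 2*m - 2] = 2 - 10*m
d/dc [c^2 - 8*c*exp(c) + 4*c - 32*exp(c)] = -8*c*exp(c) + 2*c - 40*exp(c) + 4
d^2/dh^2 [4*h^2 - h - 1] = 8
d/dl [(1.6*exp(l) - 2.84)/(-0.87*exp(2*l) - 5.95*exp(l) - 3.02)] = (1.392*exp(2*l) - 4.9416*exp(l) - 21.73)*exp(l)/(0.7569*exp(4*l) + 10.353*exp(3*l) + 40.6573*exp(2*l) + 35.938*exp(l) + 9.1204)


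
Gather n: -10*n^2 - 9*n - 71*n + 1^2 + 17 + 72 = -10*n^2 - 80*n + 90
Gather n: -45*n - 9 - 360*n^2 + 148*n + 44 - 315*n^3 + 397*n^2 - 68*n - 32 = -315*n^3 + 37*n^2 + 35*n + 3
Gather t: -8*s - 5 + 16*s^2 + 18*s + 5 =16*s^2 + 10*s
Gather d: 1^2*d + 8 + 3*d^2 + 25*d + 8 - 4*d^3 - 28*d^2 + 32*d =-4*d^3 - 25*d^2 + 58*d + 16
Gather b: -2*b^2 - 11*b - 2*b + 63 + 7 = -2*b^2 - 13*b + 70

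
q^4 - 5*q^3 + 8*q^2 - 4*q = q*(q - 2)^2*(q - 1)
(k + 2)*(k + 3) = k^2 + 5*k + 6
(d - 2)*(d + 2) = d^2 - 4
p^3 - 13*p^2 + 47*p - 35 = (p - 7)*(p - 5)*(p - 1)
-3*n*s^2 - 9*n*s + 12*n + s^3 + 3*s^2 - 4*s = (-3*n + s)*(s - 1)*(s + 4)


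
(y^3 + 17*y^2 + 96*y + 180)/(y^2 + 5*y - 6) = (y^2 + 11*y + 30)/(y - 1)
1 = 1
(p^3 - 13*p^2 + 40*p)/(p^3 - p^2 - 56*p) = (p - 5)/(p + 7)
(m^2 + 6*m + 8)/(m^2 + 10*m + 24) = (m + 2)/(m + 6)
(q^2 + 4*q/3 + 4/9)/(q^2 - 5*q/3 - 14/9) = (3*q + 2)/(3*q - 7)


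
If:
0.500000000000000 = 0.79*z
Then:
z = 0.63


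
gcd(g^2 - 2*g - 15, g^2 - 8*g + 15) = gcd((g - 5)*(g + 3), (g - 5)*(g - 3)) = g - 5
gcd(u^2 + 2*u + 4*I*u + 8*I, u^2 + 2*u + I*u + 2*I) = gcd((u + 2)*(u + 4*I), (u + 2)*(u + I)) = u + 2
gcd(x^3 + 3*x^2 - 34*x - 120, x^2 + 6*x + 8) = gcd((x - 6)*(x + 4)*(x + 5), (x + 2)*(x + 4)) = x + 4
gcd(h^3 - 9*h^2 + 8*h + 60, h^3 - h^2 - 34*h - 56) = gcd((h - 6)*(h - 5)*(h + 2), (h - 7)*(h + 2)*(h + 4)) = h + 2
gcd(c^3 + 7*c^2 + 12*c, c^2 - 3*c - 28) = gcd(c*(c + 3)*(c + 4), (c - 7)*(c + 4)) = c + 4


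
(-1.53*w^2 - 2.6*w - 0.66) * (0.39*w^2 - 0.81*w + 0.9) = -0.5967*w^4 + 0.2253*w^3 + 0.4716*w^2 - 1.8054*w - 0.594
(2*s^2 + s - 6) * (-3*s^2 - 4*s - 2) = -6*s^4 - 11*s^3 + 10*s^2 + 22*s + 12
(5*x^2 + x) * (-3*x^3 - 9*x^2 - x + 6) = -15*x^5 - 48*x^4 - 14*x^3 + 29*x^2 + 6*x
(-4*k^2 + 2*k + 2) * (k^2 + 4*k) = -4*k^4 - 14*k^3 + 10*k^2 + 8*k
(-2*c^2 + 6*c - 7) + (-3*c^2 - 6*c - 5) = -5*c^2 - 12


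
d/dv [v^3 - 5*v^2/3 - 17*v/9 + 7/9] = 3*v^2 - 10*v/3 - 17/9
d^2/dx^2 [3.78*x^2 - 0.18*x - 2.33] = 7.56000000000000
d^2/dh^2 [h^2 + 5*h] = 2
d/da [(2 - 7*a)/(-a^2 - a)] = (-7*a^2 + 4*a + 2)/(a^2*(a^2 + 2*a + 1))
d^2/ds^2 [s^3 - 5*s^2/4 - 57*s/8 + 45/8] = 6*s - 5/2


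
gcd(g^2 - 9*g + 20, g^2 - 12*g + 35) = g - 5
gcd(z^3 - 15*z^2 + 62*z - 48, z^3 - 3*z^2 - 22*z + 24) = z^2 - 7*z + 6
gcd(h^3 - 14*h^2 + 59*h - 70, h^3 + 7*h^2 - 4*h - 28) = h - 2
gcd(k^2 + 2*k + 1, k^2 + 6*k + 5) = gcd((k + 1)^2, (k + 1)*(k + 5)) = k + 1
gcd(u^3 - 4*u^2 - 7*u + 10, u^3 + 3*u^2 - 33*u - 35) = u - 5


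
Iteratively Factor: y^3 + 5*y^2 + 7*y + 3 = (y + 3)*(y^2 + 2*y + 1) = (y + 1)*(y + 3)*(y + 1)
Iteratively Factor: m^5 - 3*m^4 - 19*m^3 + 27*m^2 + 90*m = (m + 3)*(m^4 - 6*m^3 - m^2 + 30*m) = (m + 2)*(m + 3)*(m^3 - 8*m^2 + 15*m) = (m - 5)*(m + 2)*(m + 3)*(m^2 - 3*m) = m*(m - 5)*(m + 2)*(m + 3)*(m - 3)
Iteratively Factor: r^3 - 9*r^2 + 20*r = (r)*(r^2 - 9*r + 20) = r*(r - 4)*(r - 5)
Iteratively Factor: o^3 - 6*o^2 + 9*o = (o)*(o^2 - 6*o + 9) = o*(o - 3)*(o - 3)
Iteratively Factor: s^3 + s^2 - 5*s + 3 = (s + 3)*(s^2 - 2*s + 1) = (s - 1)*(s + 3)*(s - 1)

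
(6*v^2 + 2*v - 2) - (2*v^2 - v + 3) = 4*v^2 + 3*v - 5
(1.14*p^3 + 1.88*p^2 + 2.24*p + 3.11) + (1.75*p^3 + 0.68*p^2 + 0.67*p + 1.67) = 2.89*p^3 + 2.56*p^2 + 2.91*p + 4.78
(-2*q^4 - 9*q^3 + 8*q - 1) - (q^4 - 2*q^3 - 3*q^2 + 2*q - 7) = -3*q^4 - 7*q^3 + 3*q^2 + 6*q + 6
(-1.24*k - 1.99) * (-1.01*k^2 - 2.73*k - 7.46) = 1.2524*k^3 + 5.3951*k^2 + 14.6831*k + 14.8454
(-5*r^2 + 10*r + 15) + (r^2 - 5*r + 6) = -4*r^2 + 5*r + 21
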